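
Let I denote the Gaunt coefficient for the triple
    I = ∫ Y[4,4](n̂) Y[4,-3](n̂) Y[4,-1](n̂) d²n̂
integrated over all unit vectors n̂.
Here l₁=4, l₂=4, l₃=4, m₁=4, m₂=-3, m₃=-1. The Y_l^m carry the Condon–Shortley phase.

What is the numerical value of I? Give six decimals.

Rules hold: Σm=0, L=12 even, 0≤4≤8.
N = 9·9·9 = 729
Δ = 4!·4!·4!/13! = 1/450450
Racah Σ t=0..4: t=0:+1/13824 t=1:−1/216 t=2:+1/64 t=3:−1/216 t=4:+1/13824 = 5/768
⇒ 3j(4 4 4; 0 0 0)² = 18/1001, sgn +1
Racah Σ t=0..0: t=0:+1/3456 = 1/3456
⇒ 3j(4 4 4; 4 -3 -1)² = 35/1287, sgn -1
4πI² = N·(3j₀)²·(3jₘ)² = 7290/20449
I = -1·√(0.356497/4π) = -0.16843130

-0.168431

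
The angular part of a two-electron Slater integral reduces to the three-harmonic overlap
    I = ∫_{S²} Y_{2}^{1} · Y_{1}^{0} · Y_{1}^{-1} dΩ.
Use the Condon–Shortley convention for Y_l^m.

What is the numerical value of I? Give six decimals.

Checks pass: Σm=0; 4 even; l₃=1∈[1,3].
(2·2+1)(2·1+1)(2·1+1) = 45
Δ: 2! 2! 0! / 5! → 1/30
sum: t=1:−1/1 = -1/1
3j²(2 1 1; 0 0 0) = Δ·Π!·Σ² = 2/15  (sign +1)
sum: t=1:−1/2 = -1/2
3j²(2 1 1; 1 0 -1) = Δ·Π!·Σ² = 1/10  (sign -1)
combine: 4πI² = 45·2/15·1/10 = 3/5
take √, sign -1: I = -0.21850969

-0.218510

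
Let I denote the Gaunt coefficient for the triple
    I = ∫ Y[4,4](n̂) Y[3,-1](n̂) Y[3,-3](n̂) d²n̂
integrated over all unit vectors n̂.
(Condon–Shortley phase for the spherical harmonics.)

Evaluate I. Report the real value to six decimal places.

m-sum 0 ✓  L=10 even ✓  1≤3≤7 ✓
Π(2lᵢ+1) = 9×7×7 = 441
triangle coeff Δ(4,3,3) = 1/34650
Σ_t [1,3]: t=1:−1/72 t=2:+1/16 t=3:−1/72 = 5/144
(3j)²=2/77 [(4 3 3; 0 0 0)], sign=-1
Σ_t [0,0]: t=0:+1/1152 = 1/1152
(3j)²=1/33 [(4 3 3; 4 -1 -3)], sign=+1
⇒ 4πI² = 42/121
I = (-1)√(42/121/(4π)) = -0.16619847

-0.166198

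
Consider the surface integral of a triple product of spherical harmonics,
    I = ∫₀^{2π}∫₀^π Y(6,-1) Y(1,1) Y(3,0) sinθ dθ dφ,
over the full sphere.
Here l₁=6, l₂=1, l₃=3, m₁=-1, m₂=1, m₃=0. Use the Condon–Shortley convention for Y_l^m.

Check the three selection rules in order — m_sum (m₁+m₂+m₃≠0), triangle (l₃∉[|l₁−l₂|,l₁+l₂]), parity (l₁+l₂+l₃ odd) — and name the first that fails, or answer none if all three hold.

azimuthal sum: -1 + 1 + 0 = 0  ✓
5 ≤ 3 ≤ 7 (triangle on l)  ✗
L = 6 + 1 + 3 = 10 (even)

triangle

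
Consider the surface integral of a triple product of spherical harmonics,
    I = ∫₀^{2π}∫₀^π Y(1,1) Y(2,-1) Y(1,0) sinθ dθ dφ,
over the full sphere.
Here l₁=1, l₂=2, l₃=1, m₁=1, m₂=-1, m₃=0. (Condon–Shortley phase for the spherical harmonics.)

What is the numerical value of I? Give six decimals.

-0.218510

Checks pass: Σm=0; 4 even; l₃=1∈[1,3].
(2·1+1)(2·2+1)(2·1+1) = 45
Δ: 2! 0! 2! / 5! → 1/30
sum: t=1:−1/1 = -1/1
3j²(1 2 1; 0 0 0) = Δ·Π!·Σ² = 2/15  (sign +1)
sum: t=0:+1/2 = 1/2
3j²(1 2 1; 1 -1 0) = Δ·Π!·Σ² = 1/10  (sign -1)
combine: 4πI² = 45·2/15·1/10 = 3/5
take √, sign -1: I = -0.21850969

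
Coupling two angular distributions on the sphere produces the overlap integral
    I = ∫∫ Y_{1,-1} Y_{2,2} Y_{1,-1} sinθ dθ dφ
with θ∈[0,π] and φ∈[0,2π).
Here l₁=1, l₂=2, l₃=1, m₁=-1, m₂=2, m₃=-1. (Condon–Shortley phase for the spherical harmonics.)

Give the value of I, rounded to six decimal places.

0.309019

m-sum 0 ✓  L=4 even ✓  1≤1≤3 ✓
Π(2lᵢ+1) = 3×5×3 = 45
triangle coeff Δ(1,2,1) = 1/30
Σ_t [1,1]: t=1:−1/1 = -1/1
(3j)²=2/15 [(1 2 1; 0 0 0)], sign=+1
Σ_t [2,2]: t=2:+1/4 = 1/4
(3j)²=1/5 [(1 2 1; -1 2 -1)], sign=+1
⇒ 4πI² = 6/5
I = (+1)√(6/5/(4π)) = 0.30901936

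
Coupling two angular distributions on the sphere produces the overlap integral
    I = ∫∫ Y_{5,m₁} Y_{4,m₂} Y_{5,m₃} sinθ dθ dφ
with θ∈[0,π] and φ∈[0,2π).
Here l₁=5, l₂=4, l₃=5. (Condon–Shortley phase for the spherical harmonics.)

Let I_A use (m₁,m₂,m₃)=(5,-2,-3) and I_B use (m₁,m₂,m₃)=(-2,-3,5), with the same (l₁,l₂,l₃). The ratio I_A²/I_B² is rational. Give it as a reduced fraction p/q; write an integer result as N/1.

Shared (l₁,l₂,l₃)=(5,4,5): N and (l;000)² cancel in I_A²/I_B².
A: Δ = 4!·6!·4!/15! = 1/3153150; Racah Σ t=0..0: t=0:+1/69120 = 1/69120; ⇒ 3j(5 4 5; 5 -2 -3)² = 4/143, sgn +1
B: Δ = 4!·6!·4!/15! = 1/3153150; Racah Σ t=1..1: t=1:−1/103680 = -1/103680; ⇒ 3j(5 4 5; -2 -3 5)² = 7/429, sgn -1
I_A²/I_B² = (4/143)/(7/429) = 12/7

12/7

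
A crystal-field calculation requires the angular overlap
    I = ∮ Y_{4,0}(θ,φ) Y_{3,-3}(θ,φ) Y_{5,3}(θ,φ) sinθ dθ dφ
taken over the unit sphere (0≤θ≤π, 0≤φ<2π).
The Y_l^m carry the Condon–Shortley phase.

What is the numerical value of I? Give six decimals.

0.196280

Rules hold: Σm=0, L=12 even, 1≤5≤7.
N = 9·7·11 = 693
Δ = 2!·6!·4!/13! = 1/180180
Racah Σ t=0..2: t=0:+1/576 t=1:−1/144 t=2:+1/576 = -1/288
⇒ 3j(4 3 5; 0 0 0)² = 20/1001, sgn +1
Racah Σ t=0..0: t=0:+1/2304 = 1/2304
⇒ 3j(4 3 5; 0 -3 3)² = 5/143, sgn +1
4πI² = N·(3j₀)²·(3jₘ)² = 900/1859
I = +1·√(0.484131/4π) = 0.19628026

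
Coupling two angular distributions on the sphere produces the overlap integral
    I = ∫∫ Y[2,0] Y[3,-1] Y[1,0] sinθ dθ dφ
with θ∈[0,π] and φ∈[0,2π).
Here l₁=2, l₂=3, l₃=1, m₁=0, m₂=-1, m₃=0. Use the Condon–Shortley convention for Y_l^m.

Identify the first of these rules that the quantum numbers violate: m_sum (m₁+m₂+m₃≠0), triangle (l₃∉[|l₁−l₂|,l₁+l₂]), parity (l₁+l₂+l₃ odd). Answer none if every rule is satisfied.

azimuthal sum: 0 − 1 + 0 = -1  ✗
1 ≤ 1 ≤ 5 (triangle on l)
L = 2 + 3 + 1 = 6 (even)

m_sum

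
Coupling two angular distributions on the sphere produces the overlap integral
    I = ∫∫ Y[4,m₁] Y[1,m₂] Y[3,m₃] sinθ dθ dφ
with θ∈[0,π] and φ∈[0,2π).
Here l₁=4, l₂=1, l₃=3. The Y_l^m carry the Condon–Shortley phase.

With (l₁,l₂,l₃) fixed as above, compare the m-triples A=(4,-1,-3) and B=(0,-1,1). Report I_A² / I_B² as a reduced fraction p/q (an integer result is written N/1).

l's match ⇒ only the (l;m) 3-j factors differ between A and B.
A: triangle coeff Δ(4,1,3) = 1/252; Σ_t [0,0]: t=0:+1/1440 = 1/1440; (3j)²=1/9 [(4 1 3; 4 -1 -3)], sign=+1
B: triangle coeff Δ(4,1,3) = 1/252; Σ_t [0,0]: t=0:+1/96 = 1/96; (3j)²=1/42 [(4 1 3; 0 -1 1)], sign=+1
I_A²/I_B² = (1/9)/(1/42) = 14/3

14/3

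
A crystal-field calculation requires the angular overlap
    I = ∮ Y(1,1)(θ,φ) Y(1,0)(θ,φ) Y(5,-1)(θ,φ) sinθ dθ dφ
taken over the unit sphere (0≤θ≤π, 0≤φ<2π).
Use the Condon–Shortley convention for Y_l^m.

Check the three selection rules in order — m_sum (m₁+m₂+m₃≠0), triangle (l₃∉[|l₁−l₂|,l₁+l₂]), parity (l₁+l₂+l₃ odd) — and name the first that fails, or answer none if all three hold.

azimuthal sum: 1 + 0 − 1 = 0  ✓
0 ≤ 5 ≤ 2 (triangle on l)  ✗
L = 1 + 1 + 5 = 7 (odd)

triangle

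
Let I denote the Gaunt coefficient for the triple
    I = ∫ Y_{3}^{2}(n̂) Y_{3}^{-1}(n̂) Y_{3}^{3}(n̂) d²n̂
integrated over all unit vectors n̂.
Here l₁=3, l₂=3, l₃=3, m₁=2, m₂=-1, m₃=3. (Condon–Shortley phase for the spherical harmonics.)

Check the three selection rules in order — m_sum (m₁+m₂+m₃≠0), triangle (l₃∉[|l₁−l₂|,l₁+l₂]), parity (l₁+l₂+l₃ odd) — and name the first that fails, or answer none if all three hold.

m_sum

Σmᵢ = 4  ✗
l₃∈[|l₁−l₂|,l₁+l₂]=[0,6], have l₃=3
Σlᵢ = 9 ⇒ odd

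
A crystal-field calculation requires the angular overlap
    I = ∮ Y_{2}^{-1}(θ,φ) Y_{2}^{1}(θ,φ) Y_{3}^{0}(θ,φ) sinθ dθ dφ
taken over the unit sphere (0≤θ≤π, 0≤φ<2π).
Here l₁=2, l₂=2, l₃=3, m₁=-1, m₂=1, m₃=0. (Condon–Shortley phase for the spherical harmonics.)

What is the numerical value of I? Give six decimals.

0.000000

l₁+l₂+l₃=7 is odd: 3j(l;000)=0 ⇒ I=0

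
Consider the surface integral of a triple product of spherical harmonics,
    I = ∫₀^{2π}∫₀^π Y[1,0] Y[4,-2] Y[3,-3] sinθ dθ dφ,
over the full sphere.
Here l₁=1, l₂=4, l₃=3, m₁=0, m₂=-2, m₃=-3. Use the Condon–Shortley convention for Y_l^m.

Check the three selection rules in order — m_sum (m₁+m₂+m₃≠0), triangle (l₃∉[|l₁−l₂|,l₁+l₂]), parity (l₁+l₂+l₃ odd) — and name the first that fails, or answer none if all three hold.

m_sum

m₁+m₂+m₃ = 0 − 2 − 3 = -5  ✗
triangle: |1−4|=3 ≤ l₃=3 ≤ 1+4=5
parity: l₁+l₂+l₃ = 8 is even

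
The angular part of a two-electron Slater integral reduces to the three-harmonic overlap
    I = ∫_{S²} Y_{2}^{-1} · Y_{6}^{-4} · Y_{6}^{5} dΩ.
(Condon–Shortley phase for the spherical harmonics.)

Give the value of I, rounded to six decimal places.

Checks pass: Σm=0; 14 even; l₃=6∈[4,8].
(2·2+1)(2·6+1)(2·6+1) = 845
Δ: 2! 2! 10! / 15! → 1/90090
sum: t=0:+1/69120 t=1:−1/14400 t=2:+1/69120 = -7/172800
3j²(2 6 6; 0 0 0) = Δ·Π!·Σ² = 14/715  (sign -1)
sum: t=1:−1/725760 t=2:+1/7257600 = -1/806400
3j²(2 6 6; -1 -4 5) = Δ·Π!·Σ² = 27/910  (sign +1)
combine: 4πI² = 845·14/715·27/910 = 27/55
take √, sign -1: I = -0.19764945

-0.197649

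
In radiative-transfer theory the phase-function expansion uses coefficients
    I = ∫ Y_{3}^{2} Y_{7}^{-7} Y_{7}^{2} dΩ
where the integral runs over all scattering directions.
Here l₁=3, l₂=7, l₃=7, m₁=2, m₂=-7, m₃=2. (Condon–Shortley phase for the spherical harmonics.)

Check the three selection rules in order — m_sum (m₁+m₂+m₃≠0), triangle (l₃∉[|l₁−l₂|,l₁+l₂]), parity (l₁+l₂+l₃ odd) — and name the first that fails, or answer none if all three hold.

m_sum

m₁+m₂+m₃ = 2 − 7 + 2 = -3  ✗
triangle: |3−7|=4 ≤ l₃=7 ≤ 3+7=10
parity: l₁+l₂+l₃ = 17 is odd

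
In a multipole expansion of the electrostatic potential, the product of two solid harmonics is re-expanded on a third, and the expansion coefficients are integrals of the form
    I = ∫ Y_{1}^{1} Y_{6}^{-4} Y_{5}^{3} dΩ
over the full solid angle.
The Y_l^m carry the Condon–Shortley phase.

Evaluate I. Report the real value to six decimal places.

0.274090

Rules hold: Σm=0, L=12 even, 5≤5≤7.
N = 3·13·11 = 429
Δ = 2!·0!·10!/13! = 1/858
Racah Σ t=1..1: t=1:−1/14400 = -1/14400
⇒ 3j(1 6 5; 0 0 0)² = 6/143, sgn +1
Racah Σ t=0..0: t=0:+1/161280 = 1/161280
⇒ 3j(1 6 5; 1 -4 3)² = 15/286, sgn +1
4πI² = N·(3j₀)²·(3jₘ)² = 135/143
I = +1·√(0.944056/4π) = 0.27409047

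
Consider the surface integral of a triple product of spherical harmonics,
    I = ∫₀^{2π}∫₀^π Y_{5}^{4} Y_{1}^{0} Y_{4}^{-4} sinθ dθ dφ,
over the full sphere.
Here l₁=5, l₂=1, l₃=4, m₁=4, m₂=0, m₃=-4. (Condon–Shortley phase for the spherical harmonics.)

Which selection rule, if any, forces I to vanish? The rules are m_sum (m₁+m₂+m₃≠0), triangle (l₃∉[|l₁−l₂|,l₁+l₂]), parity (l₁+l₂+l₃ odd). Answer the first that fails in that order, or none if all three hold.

m₁+m₂+m₃ = 4 + 0 − 4 = 0  ✓
triangle: |5−1|=4 ≤ l₃=4 ≤ 5+1=6  ✓
parity: l₁+l₂+l₃ = 10 is even  ✓

none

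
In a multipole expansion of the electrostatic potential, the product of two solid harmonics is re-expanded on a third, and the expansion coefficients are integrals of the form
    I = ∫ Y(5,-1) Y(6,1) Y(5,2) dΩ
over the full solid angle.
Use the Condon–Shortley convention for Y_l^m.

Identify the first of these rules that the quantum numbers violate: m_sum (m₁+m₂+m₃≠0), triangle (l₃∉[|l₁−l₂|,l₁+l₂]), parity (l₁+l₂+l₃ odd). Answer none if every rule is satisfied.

m₁+m₂+m₃ = -1 + 1 + 2 = 2  ✗
triangle: |5−6|=1 ≤ l₃=5 ≤ 5+6=11
parity: l₁+l₂+l₃ = 16 is even

m_sum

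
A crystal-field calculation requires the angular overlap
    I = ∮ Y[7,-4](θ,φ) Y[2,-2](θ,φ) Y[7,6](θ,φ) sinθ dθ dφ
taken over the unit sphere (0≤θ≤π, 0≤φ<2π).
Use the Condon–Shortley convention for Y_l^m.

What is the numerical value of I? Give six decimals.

Checks pass: Σm=0; 16 even; l₃=7∈[5,9].
(2·7+1)(2·2+1)(2·7+1) = 1125
Δ: 2! 12! 2! / 17! → 1/185640
sum: t=0:+1/2419200 t=1:−1/518400 t=2:+1/2419200 = -1/907200
3j²(7 2 7; 0 0 0) = Δ·Π!·Σ² = 56/3315  (sign +1)
sum: t=0:+1/159667200 = 1/159667200
3j²(7 2 7; -4 -2 6) = Δ·Π!·Σ² = 9/1190  (sign -1)
combine: 4πI² = 1125·56/3315·9/1190 = 540/3757
take √, sign -1: I = -0.10694768

-0.106948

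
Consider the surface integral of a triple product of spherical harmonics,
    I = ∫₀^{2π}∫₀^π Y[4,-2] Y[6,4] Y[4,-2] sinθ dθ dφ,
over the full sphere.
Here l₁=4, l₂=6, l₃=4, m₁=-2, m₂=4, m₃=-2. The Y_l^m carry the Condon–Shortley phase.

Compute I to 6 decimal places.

m-sum 0 ✓  L=14 even ✓  2≤4≤10 ✓
Π(2lᵢ+1) = 9×13×9 = 1053
triangle coeff Δ(4,6,4) = 1/1261260
Σ_t [2,4]: t=2:+1/4608 t=3:−1/1296 t=4:+1/4608 = -7/20736
(3j)²=20/1287 [(4 6 4; 0 0 0)], sign=-1
Σ_t [4,6]: t=4:+1/69120 t=5:−1/14400 t=6:+1/69120 = -7/172800
(3j)²=14/715 [(4 6 4; -2 4 -2)], sign=-1
⇒ 4πI² = 504/1573
I = (+1)√(504/1573/(4π)) = 0.15967833

0.159678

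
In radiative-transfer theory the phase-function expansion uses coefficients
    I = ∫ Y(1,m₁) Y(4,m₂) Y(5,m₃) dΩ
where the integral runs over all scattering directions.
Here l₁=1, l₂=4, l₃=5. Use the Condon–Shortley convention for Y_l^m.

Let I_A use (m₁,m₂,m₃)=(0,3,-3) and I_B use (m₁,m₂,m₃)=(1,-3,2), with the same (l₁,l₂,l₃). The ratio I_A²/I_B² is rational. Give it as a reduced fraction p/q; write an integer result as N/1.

16/3

l's match ⇒ only the (l;m) 3-j factors differ between A and B.
A: triangle coeff Δ(1,4,5) = 1/495; Σ_t [0,0]: t=0:+1/5040 = 1/5040; (3j)²=16/495 [(1 4 5; 0 3 -3)], sign=+1
B: triangle coeff Δ(1,4,5) = 1/495; Σ_t [0,0]: t=0:+1/10080 = 1/10080; (3j)²=1/165 [(1 4 5; 1 -3 2)], sign=-1
I_A²/I_B² = (16/495)/(1/165) = 16/3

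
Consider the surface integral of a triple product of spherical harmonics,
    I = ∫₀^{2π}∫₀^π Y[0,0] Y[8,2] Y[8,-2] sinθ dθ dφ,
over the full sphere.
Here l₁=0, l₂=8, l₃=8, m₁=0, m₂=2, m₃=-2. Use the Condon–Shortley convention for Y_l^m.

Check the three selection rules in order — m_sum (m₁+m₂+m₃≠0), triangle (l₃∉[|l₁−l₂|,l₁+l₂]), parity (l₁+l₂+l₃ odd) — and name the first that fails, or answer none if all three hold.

none

azimuthal sum: 0 + 2 − 2 = 0  ✓
8 ≤ 8 ≤ 8 (triangle on l)  ✓
L = 0 + 8 + 8 = 16 (even)  ✓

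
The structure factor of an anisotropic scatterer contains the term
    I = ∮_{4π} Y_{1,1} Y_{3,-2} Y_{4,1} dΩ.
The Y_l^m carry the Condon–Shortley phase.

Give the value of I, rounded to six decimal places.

-0.106622

Rules hold: Σm=0, L=8 even, 2≤4≤4.
N = 3·7·9 = 189
Δ = 0!·2!·6!/9! = 1/252
Racah Σ t=0..0: t=0:+1/36 = 1/36
⇒ 3j(1 3 4; 0 0 0)² = 4/63, sgn +1
Racah Σ t=0..0: t=0:+1/240 = 1/240
⇒ 3j(1 3 4; 1 -2 1)² = 1/84, sgn -1
4πI² = N·(3j₀)²·(3jₘ)² = 1/7
I = -1·√(0.142857/4π) = -0.10662181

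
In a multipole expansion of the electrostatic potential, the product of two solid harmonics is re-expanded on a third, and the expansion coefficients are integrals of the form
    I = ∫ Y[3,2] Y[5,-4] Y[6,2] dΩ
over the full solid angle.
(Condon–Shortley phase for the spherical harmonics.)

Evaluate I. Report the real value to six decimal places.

Rules hold: Σm=0, L=14 even, 2≤6≤8.
N = 7·11·13 = 1001
Δ = 2!·4!·8!/15! = 1/675675
Racah Σ t=0..2: t=0:+1/8640 t=1:−1/2304 t=2:+1/8640 = -7/34560
⇒ 3j(3 5 6; 0 0 0)² = 7/429, sgn -1
Racah Σ t=0..1: t=0:+1/60480 t=1:−1/967680 = 1/64512
⇒ 3j(3 5 6; 2 -4 2)² = 15/1001, sgn +1
4πI² = N·(3j₀)²·(3jₘ)² = 35/143
I = -1·√(0.244755/4π) = -0.13956004

-0.139560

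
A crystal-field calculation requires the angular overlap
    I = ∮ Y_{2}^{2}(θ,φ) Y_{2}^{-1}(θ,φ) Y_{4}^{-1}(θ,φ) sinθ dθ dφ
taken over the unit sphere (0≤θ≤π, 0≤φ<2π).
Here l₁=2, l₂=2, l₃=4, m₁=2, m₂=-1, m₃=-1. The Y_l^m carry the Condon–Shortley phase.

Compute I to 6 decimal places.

Rules hold: Σm=0, L=8 even, 0≤4≤4.
N = 5·5·9 = 225
Δ = 0!·4!·4!/9! = 1/630
Racah Σ t=0..0: t=0:+1/16 = 1/16
⇒ 3j(2 2 4; 0 0 0)² = 2/35, sgn +1
Racah Σ t=0..0: t=0:+1/144 = 1/144
⇒ 3j(2 2 4; 2 -1 -1)² = 1/126, sgn -1
4πI² = N·(3j₀)²·(3jₘ)² = 5/49
I = -1·√(0.102041/4π) = -0.09011188

-0.090112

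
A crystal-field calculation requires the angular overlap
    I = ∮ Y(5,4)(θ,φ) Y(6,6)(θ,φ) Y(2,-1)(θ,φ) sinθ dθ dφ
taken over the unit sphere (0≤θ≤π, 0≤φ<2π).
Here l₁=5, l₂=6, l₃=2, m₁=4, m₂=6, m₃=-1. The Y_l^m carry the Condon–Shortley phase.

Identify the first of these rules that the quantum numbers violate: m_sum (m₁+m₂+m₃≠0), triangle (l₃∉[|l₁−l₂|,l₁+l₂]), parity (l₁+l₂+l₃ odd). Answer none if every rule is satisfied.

m_sum

azimuthal sum: 4 + 6 − 1 = 9  ✗
1 ≤ 2 ≤ 11 (triangle on l)
L = 5 + 6 + 2 = 13 (odd)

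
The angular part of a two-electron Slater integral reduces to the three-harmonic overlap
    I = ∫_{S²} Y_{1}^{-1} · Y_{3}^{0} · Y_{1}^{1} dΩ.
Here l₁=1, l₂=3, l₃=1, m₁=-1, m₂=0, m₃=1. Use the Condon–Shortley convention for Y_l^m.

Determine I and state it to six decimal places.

0.000000

triangle: need 2≤l₃≤4, have 1; I=0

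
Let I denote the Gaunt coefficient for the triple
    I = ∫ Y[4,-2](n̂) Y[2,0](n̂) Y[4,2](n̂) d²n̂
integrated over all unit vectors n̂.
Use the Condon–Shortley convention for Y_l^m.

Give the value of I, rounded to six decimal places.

m-sum 0 ✓  L=10 even ✓  2≤4≤6 ✓
Π(2lᵢ+1) = 9×5×9 = 405
triangle coeff Δ(4,2,4) = 1/13860
Σ_t [0,2]: t=0:+1/192 t=1:−1/36 t=2:+1/192 = -5/288
(3j)²=20/693 [(4 2 4; 0 0 0)], sign=-1
Σ_t [0,2]: t=0:+1/2880 t=1:−1/120 t=2:+1/192 = -1/360
(3j)²=16/3465 [(4 2 4; -2 0 2)], sign=-1
⇒ 4πI² = 320/5929
I = (+1)√(320/5929/(4π)) = 0.06553591

0.065536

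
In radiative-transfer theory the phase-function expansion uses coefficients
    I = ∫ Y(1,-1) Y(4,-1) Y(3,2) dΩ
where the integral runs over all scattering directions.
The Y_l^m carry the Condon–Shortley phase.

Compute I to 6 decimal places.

-0.106622

Checks pass: Σm=0; 8 even; l₃=3∈[3,5].
(2·1+1)(2·4+1)(2·3+1) = 189
Δ: 2! 0! 6! / 9! → 1/252
sum: t=1:−1/36 = -1/36
3j²(1 4 3; 0 0 0) = Δ·Π!·Σ² = 4/63  (sign +1)
sum: t=2:+1/240 = 1/240
3j²(1 4 3; -1 -1 2) = Δ·Π!·Σ² = 1/84  (sign -1)
combine: 4πI² = 189·4/63·1/84 = 1/7
take √, sign -1: I = -0.10662181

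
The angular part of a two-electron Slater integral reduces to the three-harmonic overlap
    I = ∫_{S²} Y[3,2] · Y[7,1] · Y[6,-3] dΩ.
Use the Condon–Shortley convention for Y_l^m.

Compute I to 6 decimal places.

Checks pass: Σm=0; 16 even; l₃=6∈[4,10].
(2·3+1)(2·7+1)(2·6+1) = 1365
Δ: 4! 2! 10! / 17! → 1/2042040
sum: t=1:−1/207360 t=2:+1/57600 t=3:−1/207360 = 1/129600
3j²(3 7 6; 0 0 0) = Δ·Π!·Σ² = 168/12155  (sign +1)
sum: t=0:+1/1935360 t=1:−1/362880 = -13/5806080
3j²(3 7 6; 2 1 -3) = Δ·Π!·Σ² = 195/10472  (sign +1)
combine: 4πI² = 1365·168/12155·195/10472 = 12285/34969
take √, sign +1: I = 0.16720184

0.167202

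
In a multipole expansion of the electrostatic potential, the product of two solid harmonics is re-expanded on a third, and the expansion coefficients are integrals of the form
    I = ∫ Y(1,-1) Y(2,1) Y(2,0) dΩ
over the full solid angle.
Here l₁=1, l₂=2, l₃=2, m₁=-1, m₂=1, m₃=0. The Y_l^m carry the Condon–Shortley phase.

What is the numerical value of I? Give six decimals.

0.000000

Σlᵢ=5 odd — θ-integrand is odd under cosθ→−cosθ; I=0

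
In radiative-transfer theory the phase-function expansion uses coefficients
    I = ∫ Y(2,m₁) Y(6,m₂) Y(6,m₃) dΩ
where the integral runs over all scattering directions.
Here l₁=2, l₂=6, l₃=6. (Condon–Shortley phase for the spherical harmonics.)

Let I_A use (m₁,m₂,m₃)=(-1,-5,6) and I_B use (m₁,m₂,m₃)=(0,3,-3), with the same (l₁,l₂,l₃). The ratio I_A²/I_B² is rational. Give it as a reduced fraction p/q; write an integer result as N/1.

242/25

l's match ⇒ only the (l;m) 3-j factors differ between A and B.
A: triangle coeff Δ(2,6,6) = 1/90090; Σ_t [1,1]: t=1:−1/7257600 = -1/7257600; (3j)²=11/455 [(2 6 6; -1 -5 6)], sign=-1
B: triangle coeff Δ(2,6,6) = 1/90090; Σ_t [0,2]: t=0:+1/1451520 t=1:−1/80640 t=2:+1/120960 = -1/290304; (3j)²=5/2002 [(2 6 6; 0 3 -3)], sign=+1
I_A²/I_B² = (11/455)/(5/2002) = 242/25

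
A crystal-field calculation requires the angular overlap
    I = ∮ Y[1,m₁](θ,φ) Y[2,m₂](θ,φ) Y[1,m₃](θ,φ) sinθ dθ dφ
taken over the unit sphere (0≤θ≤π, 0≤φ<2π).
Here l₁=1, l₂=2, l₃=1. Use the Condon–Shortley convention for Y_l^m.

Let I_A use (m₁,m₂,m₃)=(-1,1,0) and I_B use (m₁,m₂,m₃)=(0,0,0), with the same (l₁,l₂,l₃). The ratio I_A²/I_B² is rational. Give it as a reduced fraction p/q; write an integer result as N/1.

l's match ⇒ only the (l;m) 3-j factors differ between A and B.
A: triangle coeff Δ(1,2,1) = 1/30; Σ_t [2,2]: t=2:+1/2 = 1/2; (3j)²=1/10 [(1 2 1; -1 1 0)], sign=-1
B: triangle coeff Δ(1,2,1) = 1/30; Σ_t [1,1]: t=1:−1/1 = -1/1; (3j)²=2/15 [(1 2 1; 0 0 0)], sign=+1
I_A²/I_B² = (1/10)/(2/15) = 3/4

3/4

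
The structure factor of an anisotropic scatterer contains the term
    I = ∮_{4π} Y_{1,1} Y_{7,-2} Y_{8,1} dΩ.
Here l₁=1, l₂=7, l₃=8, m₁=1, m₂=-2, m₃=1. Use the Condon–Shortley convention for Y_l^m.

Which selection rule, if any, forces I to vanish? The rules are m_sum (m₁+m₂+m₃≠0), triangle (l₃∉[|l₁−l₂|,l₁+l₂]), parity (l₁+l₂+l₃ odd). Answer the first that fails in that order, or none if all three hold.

none

azimuthal sum: 1 − 2 + 1 = 0  ✓
6 ≤ 8 ≤ 8 (triangle on l)  ✓
L = 1 + 7 + 8 = 16 (even)  ✓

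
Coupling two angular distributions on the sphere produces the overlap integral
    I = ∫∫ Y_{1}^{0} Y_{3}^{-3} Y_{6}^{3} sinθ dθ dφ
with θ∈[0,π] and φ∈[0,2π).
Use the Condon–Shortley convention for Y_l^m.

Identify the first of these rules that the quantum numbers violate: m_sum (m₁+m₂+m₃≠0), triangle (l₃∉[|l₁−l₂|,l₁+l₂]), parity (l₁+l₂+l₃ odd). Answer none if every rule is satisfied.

triangle

m₁+m₂+m₃ = 0 − 3 + 3 = 0  ✓
triangle: |1−3|=2 ≤ l₃=6 ≤ 1+3=4  ✗
parity: l₁+l₂+l₃ = 10 is even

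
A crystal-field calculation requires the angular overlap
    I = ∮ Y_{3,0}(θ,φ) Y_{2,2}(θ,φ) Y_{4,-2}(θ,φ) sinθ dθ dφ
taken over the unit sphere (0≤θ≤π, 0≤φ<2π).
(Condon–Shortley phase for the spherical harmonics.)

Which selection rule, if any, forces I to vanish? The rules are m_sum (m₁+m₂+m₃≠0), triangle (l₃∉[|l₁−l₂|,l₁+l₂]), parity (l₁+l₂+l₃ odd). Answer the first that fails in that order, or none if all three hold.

azimuthal sum: 0 + 2 − 2 = 0  ✓
1 ≤ 4 ≤ 5 (triangle on l)  ✓
L = 3 + 2 + 4 = 9 (odd)  ✗

parity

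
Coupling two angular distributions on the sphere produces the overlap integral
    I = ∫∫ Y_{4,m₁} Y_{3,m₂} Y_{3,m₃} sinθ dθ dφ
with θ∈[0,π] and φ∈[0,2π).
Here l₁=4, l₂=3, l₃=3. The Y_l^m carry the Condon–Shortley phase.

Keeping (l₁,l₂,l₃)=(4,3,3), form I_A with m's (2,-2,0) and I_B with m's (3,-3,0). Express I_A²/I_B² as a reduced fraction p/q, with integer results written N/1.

1/21

l's match ⇒ only the (l;m) 3-j factors differ between A and B.
A: triangle coeff Δ(4,3,3) = 1/34650; Σ_t [0,1]: t=0:+1/96 t=1:−1/72 = -1/288; (3j)²=1/462 [(4 3 3; 2 -2 0)], sign=+1
B: triangle coeff Δ(4,3,3) = 1/34650; Σ_t [0,0]: t=0:+1/288 = 1/288; (3j)²=1/22 [(4 3 3; 3 -3 0)], sign=-1
I_A²/I_B² = (1/462)/(1/22) = 1/21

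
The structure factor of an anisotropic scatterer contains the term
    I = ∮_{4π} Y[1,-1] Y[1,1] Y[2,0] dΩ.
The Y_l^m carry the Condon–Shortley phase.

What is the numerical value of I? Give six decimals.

m-sum 0 ✓  L=4 even ✓  0≤2≤2 ✓
Π(2lᵢ+1) = 3×3×5 = 45
triangle coeff Δ(1,1,2) = 1/30
Σ_t [0,0]: t=0:+1/1 = 1/1
(3j)²=2/15 [(1 1 2; 0 0 0)], sign=+1
Σ_t [0,0]: t=0:+1/4 = 1/4
(3j)²=1/30 [(1 1 2; -1 1 0)], sign=+1
⇒ 4πI² = 1/5
I = (+1)√(1/5/(4π)) = 0.12615663

0.126157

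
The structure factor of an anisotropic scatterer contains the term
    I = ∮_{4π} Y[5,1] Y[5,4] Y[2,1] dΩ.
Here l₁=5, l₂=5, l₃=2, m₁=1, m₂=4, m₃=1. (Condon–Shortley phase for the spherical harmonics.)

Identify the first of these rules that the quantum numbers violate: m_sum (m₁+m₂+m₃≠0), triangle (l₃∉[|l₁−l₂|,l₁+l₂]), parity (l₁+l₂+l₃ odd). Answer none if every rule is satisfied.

m₁+m₂+m₃ = 1 + 4 + 1 = 6  ✗
triangle: |5−5|=0 ≤ l₃=2 ≤ 5+5=10
parity: l₁+l₂+l₃ = 12 is even

m_sum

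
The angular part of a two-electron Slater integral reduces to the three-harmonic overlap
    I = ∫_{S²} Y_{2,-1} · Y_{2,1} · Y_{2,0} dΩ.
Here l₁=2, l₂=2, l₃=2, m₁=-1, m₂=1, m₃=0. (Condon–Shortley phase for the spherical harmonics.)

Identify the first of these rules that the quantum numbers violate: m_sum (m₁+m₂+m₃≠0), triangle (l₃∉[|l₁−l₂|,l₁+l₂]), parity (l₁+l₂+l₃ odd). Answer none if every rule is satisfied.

none

azimuthal sum: -1 + 1 + 0 = 0  ✓
0 ≤ 2 ≤ 4 (triangle on l)  ✓
L = 2 + 2 + 2 = 6 (even)  ✓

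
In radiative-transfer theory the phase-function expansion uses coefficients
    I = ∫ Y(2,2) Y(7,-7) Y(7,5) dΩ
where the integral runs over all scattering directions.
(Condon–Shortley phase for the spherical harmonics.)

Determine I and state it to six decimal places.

Rules hold: Σm=0, L=16 even, 5≤7≤9.
N = 5·15·15 = 1125
Δ = 2!·2!·12!/17! = 1/185640
Racah Σ t=0..2: t=0:+1/2419200 t=1:−1/518400 t=2:+1/2419200 = -1/907200
⇒ 3j(2 7 7; 0 0 0)² = 56/3315, sgn +1
Racah Σ t=0..0: t=0:+1/1916006400 = 1/1916006400
⇒ 3j(2 7 7; 2 -7 5)² = 1/340, sgn +1
4πI² = N·(3j₀)²·(3jₘ)² = 210/3757
I = +1·√(0.0558957/4π) = 0.06669359

0.066694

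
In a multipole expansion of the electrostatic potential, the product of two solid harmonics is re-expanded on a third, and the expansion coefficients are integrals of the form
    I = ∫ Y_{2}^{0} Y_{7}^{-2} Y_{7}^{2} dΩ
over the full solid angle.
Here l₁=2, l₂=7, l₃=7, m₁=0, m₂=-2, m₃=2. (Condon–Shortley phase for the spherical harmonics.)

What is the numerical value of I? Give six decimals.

0.125586

Rules hold: Σm=0, L=16 even, 5≤7≤9.
N = 5·15·15 = 1125
Δ = 2!·2!·12!/17! = 1/185640
Racah Σ t=0..2: t=0:+1/2419200 t=1:−1/518400 t=2:+1/2419200 = -1/907200
⇒ 3j(2 7 7; 0 0 0)² = 56/3315, sgn +1
Racah Σ t=0..2: t=0:+1/2419200 t=1:−1/967680 t=2:+1/8709120 = -11/21772800
⇒ 3j(2 7 7; 0 -2 2)² = 242/23205, sgn +1
4πI² = N·(3j₀)²·(3jₘ)² = 9680/48841
I = +1·√(0.198194/4π) = 0.12558578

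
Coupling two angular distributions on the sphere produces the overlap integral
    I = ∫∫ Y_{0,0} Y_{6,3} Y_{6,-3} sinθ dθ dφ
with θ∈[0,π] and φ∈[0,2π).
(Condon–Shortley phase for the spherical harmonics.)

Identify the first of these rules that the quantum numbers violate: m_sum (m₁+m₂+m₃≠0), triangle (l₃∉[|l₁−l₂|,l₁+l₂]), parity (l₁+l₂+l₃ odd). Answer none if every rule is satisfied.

none

m₁+m₂+m₃ = 0 + 3 − 3 = 0  ✓
triangle: |0−6|=6 ≤ l₃=6 ≤ 0+6=6  ✓
parity: l₁+l₂+l₃ = 12 is even  ✓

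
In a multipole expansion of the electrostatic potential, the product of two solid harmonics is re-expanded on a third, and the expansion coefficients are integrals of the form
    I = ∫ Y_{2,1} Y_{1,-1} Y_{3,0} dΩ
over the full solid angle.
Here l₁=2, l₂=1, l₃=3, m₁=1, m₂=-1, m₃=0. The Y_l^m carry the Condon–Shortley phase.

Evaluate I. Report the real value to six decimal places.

0.143048

Rules hold: Σm=0, L=6 even, 1≤3≤3.
N = 5·3·7 = 105
Δ = 0!·4!·2!/7! = 1/105
Racah Σ t=0..0: t=0:+1/4 = 1/4
⇒ 3j(2 1 3; 0 0 0)² = 3/35, sgn -1
Racah Σ t=0..0: t=0:+1/12 = 1/12
⇒ 3j(2 1 3; 1 -1 0)² = 1/35, sgn -1
4πI² = N·(3j₀)²·(3jₘ)² = 9/35
I = +1·√(0.257143/4π) = 0.14304817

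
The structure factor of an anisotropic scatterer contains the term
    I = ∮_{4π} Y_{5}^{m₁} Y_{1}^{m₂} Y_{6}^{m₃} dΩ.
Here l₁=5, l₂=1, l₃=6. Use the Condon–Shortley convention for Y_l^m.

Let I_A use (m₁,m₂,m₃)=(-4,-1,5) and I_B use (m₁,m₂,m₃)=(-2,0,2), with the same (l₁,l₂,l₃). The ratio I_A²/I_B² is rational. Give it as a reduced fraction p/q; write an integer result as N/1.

Same 5,1,6: normalisation and zero-m 3j drop out of the ratio.
A: Δ: 0! 10! 2! / 13! → 1/858; sum: t=0:+1/725760 = 1/725760; 3j²(5 1 6; -4 -1 5) = Δ·Π!·Σ² = 5/78  (sign -1)
B: Δ: 0! 10! 2! / 13! → 1/858; sum: t=0:+1/30240 = 1/30240; 3j²(5 1 6; -2 0 2) = Δ·Π!·Σ² = 16/429  (sign +1)
I_A²/I_B² = (5/78)/(16/429) = 55/32

55/32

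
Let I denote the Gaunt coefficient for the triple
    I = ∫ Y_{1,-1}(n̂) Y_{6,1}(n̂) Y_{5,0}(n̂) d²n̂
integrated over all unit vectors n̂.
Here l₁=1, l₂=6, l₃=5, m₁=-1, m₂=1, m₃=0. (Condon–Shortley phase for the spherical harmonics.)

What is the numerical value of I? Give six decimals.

-0.187239

m-sum 0 ✓  L=12 even ✓  5≤5≤7 ✓
Π(2lᵢ+1) = 3×13×11 = 429
triangle coeff Δ(1,6,5) = 1/858
Σ_t [1,1]: t=1:−1/14400 = -1/14400
(3j)²=6/143 [(1 6 5; 0 0 0)], sign=+1
Σ_t [2,2]: t=2:+1/28800 = 1/28800
(3j)²=7/286 [(1 6 5; -1 1 0)], sign=-1
⇒ 4πI² = 63/143
I = (-1)√(63/143/(4π)) = -0.18723944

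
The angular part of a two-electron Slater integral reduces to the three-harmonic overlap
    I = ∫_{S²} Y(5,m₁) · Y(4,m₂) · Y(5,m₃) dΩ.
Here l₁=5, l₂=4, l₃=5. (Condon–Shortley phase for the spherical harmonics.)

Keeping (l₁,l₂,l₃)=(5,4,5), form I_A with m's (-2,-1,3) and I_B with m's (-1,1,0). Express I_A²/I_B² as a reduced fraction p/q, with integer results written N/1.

5/1

Shared (l₁,l₂,l₃)=(5,4,5): N and (l;000)² cancel in I_A²/I_B².
A: Δ = 4!·6!·4!/15! = 1/3153150; Racah Σ t=1..3: t=1:−1/17280 t=2:+1/2880 t=3:−1/6912 = 1/6912; ⇒ 3j(5 4 5; -2 -1 3)² = 5/429, sgn +1
B: Δ = 4!·6!·4!/15! = 1/3153150; Racah Σ t=1..4: t=1:−1/17280 t=2:+1/1152 t=3:−1/864 t=4:+1/6912 = -7/34560; ⇒ 3j(5 4 5; -1 1 0)² = 1/429, sgn +1
I_A²/I_B² = (5/429)/(1/429) = 5/1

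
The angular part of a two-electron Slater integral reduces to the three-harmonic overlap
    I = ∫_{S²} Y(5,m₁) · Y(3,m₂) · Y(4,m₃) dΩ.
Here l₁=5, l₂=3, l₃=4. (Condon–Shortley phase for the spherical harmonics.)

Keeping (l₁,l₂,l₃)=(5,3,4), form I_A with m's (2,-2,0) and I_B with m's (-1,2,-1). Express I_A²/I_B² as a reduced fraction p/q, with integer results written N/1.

28/125

Same 5,3,4: normalisation and zero-m 3j drop out of the ratio.
A: Δ: 4! 6! 2! / 13! → 1/180180; sum: t=0:+1/864 t=1:−1/576 = -1/1728; 3j²(5 3 4; 2 -2 0) = Δ·Π!·Σ² = 5/1287  (sign -1)
B: Δ: 4! 6! 2! / 13! → 1/180180; sum: t=3:−1/432 t=4:+1/1152 = -5/3456; 3j²(5 3 4; -1 2 -1) = Δ·Π!·Σ² = 625/36036  (sign +1)
I_A²/I_B² = (5/1287)/(625/36036) = 28/125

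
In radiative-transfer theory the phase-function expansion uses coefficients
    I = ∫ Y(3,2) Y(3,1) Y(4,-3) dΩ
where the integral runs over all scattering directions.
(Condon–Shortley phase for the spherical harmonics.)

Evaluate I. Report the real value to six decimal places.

Rules hold: Σm=0, L=10 even, 0≤4≤6.
N = 7·7·9 = 441
Δ = 2!·4!·4!/11! = 1/34650
Racah Σ t=0..2: t=0:+1/72 t=1:−1/16 t=2:+1/72 = -5/144
⇒ 3j(3 3 4; 0 0 0)² = 2/77, sgn -1
Racah Σ t=0..1: t=0:+1/288 t=1:−1/144 = -1/288
⇒ 3j(3 3 4; 2 1 -3)² = 1/99, sgn +1
4πI² = N·(3j₀)²·(3jₘ)² = 14/121
I = -1·√(0.115702/4π) = -0.09595473

-0.095955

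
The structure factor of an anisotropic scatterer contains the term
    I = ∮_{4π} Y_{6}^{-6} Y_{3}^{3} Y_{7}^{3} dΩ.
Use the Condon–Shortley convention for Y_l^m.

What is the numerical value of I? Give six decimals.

0.026979

Rules hold: Σm=0, L=16 even, 3≤7≤9.
N = 13·7·15 = 1365
Δ = 2!·10!·4!/17! = 1/2042040
Racah Σ t=0..2: t=0:+1/207360 t=1:−1/57600 t=2:+1/207360 = -1/129600
⇒ 3j(6 3 7; 0 0 0)² = 168/12155, sgn +1
Racah Σ t=2..2: t=2:+1/174182400 = 1/174182400
⇒ 3j(6 3 7; -6 3 3)² = 3/6188, sgn +1
4πI² = N·(3j₀)²·(3jₘ)² = 378/41327
I = +1·√(0.00914656/4π) = 0.02697889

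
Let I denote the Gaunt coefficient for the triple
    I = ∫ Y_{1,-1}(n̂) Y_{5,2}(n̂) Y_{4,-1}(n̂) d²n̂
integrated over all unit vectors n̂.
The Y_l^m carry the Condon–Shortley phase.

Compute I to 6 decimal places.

0.225034

Checks pass: Σm=0; 10 even; l₃=4∈[4,6].
(2·1+1)(2·5+1)(2·4+1) = 297
Δ: 2! 0! 8! / 11! → 1/495
sum: t=1:−1/576 = -1/576
3j²(1 5 4; 0 0 0) = Δ·Π!·Σ² = 5/99  (sign -1)
sum: t=2:+1/1440 = 1/1440
3j²(1 5 4; -1 2 -1) = Δ·Π!·Σ² = 7/165  (sign -1)
combine: 4πI² = 297·5/99·7/165 = 7/11
take √, sign +1: I = 0.22503380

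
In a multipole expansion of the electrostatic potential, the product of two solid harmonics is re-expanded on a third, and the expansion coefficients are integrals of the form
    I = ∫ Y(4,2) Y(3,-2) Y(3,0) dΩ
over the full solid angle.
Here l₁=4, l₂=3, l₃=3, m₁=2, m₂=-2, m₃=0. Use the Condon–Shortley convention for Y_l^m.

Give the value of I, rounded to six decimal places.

m-sum 0 ✓  L=10 even ✓  1≤3≤7 ✓
Π(2lᵢ+1) = 9×7×7 = 441
triangle coeff Δ(4,3,3) = 1/34650
Σ_t [1,3]: t=1:−1/72 t=2:+1/16 t=3:−1/72 = 5/144
(3j)²=2/77 [(4 3 3; 0 0 0)], sign=-1
Σ_t [0,1]: t=0:+1/96 t=1:−1/72 = -1/288
(3j)²=1/462 [(4 3 3; 2 -2 0)], sign=+1
⇒ 4πI² = 3/121
I = (-1)√(3/121/(4π)) = -0.04441841

-0.044418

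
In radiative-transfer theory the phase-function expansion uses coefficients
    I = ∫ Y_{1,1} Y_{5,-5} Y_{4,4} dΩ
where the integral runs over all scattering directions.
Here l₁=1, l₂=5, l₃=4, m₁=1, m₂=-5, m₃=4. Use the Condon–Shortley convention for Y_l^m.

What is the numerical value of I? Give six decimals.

Rules hold: Σm=0, L=10 even, 4≤4≤6.
N = 3·11·9 = 297
Δ = 2!·0!·8!/11! = 1/495
Racah Σ t=1..1: t=1:−1/576 = -1/576
⇒ 3j(1 5 4; 0 0 0)² = 5/99, sgn -1
Racah Σ t=0..0: t=0:+1/80640 = 1/80640
⇒ 3j(1 5 4; 1 -5 4)² = 1/11, sgn +1
4πI² = N·(3j₀)²·(3jₘ)² = 15/11
I = -1·√(1.36364/4π) = -0.32941575

-0.329416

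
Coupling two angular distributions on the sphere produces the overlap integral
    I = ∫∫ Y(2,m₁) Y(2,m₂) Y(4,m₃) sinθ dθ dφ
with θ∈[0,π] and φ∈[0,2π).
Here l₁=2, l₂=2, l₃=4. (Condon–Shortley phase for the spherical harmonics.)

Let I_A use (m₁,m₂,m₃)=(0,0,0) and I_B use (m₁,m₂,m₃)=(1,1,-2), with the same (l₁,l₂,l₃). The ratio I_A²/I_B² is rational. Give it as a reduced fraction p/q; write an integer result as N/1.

Same 2,2,4: normalisation and zero-m 3j drop out of the ratio.
A: Δ: 0! 4! 4! / 9! → 1/630; sum: t=0:+1/16 = 1/16; 3j²(2 2 4; 0 0 0) = Δ·Π!·Σ² = 2/35  (sign +1)
B: Δ: 0! 4! 4! / 9! → 1/630; sum: t=0:+1/36 = 1/36; 3j²(2 2 4; 1 1 -2) = Δ·Π!·Σ² = 4/63  (sign +1)
I_A²/I_B² = (2/35)/(4/63) = 9/10

9/10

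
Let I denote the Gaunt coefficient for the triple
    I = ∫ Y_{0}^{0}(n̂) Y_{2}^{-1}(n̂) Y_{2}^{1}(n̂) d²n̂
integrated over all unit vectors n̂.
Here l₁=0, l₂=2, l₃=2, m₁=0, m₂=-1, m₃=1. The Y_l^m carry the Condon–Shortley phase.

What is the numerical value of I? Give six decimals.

-0.282095

Checks pass: Σm=0; 4 even; l₃=2∈[2,2].
(2·0+1)(2·2+1)(2·2+1) = 25
Δ: 0! 0! 4! / 5! → 1/5
sum: t=0:+1/4 = 1/4
3j²(0 2 2; 0 0 0) = Δ·Π!·Σ² = 1/5  (sign +1)
sum: t=0:+1/6 = 1/6
3j²(0 2 2; 0 -1 1) = Δ·Π!·Σ² = 1/5  (sign -1)
combine: 4πI² = 25·1/5·1/5 = 1/1
take √, sign -1: I = -0.28209479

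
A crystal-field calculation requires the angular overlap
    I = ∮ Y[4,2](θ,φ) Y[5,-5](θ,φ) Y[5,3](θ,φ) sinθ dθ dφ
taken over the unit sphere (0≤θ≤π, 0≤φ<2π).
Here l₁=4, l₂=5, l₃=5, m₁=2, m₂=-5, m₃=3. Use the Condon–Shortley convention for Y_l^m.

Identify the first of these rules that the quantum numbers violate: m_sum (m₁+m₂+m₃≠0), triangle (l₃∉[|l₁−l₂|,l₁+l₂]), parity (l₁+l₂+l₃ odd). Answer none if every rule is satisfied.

none

m₁+m₂+m₃ = 2 − 5 + 3 = 0  ✓
triangle: |4−5|=1 ≤ l₃=5 ≤ 4+5=9  ✓
parity: l₁+l₂+l₃ = 14 is even  ✓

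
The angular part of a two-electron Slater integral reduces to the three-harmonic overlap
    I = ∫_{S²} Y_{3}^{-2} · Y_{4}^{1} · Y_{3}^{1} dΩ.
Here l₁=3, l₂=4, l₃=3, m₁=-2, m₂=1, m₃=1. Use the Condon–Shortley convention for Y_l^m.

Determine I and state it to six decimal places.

0.145070

Rules hold: Σm=0, L=10 even, 1≤3≤7.
N = 7·9·7 = 441
Δ = 4!·2!·4!/11! = 1/34650
Racah Σ t=1..3: t=1:−1/72 t=2:+1/16 t=3:−1/72 = 5/144
⇒ 3j(3 4 3; 0 0 0)² = 2/77, sgn -1
Racah Σ t=3..4: t=3:−1/48 t=4:+1/144 = -1/72
⇒ 3j(3 4 3; -2 1 1)² = 16/693, sgn -1
4πI² = N·(3j₀)²·(3jₘ)² = 32/121
I = +1·√(0.264463/4π) = 0.14506992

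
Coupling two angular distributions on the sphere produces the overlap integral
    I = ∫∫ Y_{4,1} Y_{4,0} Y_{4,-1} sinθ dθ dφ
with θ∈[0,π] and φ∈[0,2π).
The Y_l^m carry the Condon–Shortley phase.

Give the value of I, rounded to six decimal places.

m-sum 0 ✓  L=12 even ✓  0≤4≤8 ✓
Π(2lᵢ+1) = 9×9×9 = 729
triangle coeff Δ(4,4,4) = 1/450450
Σ_t [0,4]: t=0:+1/13824 t=1:−1/216 t=2:+1/64 t=3:−1/216 t=4:+1/13824 = 5/768
(3j)²=18/1001 [(4 4 4; 0 0 0)], sign=+1
Σ_t [0,3]: t=0:+1/3456 t=1:−1/144 t=2:+1/96 t=3:−1/864 = 1/384
(3j)²=9/2002 [(4 4 4; 1 0 -1)], sign=-1
⇒ 4πI² = 59049/1002001
I = (-1)√(59049/1002001/(4π)) = -0.06848055

-0.068481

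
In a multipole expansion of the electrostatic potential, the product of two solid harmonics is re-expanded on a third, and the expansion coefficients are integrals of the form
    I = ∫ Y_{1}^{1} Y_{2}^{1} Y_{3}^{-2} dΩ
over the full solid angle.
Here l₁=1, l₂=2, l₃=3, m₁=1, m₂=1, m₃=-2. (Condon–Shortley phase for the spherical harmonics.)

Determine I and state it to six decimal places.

m-sum 0 ✓  L=6 even ✓  1≤3≤3 ✓
Π(2lᵢ+1) = 3×5×7 = 105
triangle coeff Δ(1,2,3) = 1/105
Σ_t [0,0]: t=0:+1/4 = 1/4
(3j)²=3/35 [(1 2 3; 0 0 0)], sign=-1
Σ_t [0,0]: t=0:+1/12 = 1/12
(3j)²=2/21 [(1 2 3; 1 1 -2)], sign=-1
⇒ 4πI² = 6/7
I = (+1)√(6/7/(4π)) = 0.26116903

0.261169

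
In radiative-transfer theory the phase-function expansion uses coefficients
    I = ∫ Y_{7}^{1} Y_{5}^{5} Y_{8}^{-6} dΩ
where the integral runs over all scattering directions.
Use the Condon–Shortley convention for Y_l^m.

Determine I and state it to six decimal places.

Checks pass: Σm=0; 20 even; l₃=8∈[2,12].
(2·7+1)(2·5+1)(2·8+1) = 2805
Δ: 4! 10! 6! / 21! → 1/814773960
sum: t=0:+1/87091200 t=1:−1/4976640 t=2:+1/2073600 t=3:−1/4976640 t=4:+1/87091200 = 1/9676800
3j²(7 5 8; 0 0 0) = Δ·Π!·Σ² = 360/46189  (sign +1)
sum: t=4:+1/1393459200 = 1/1393459200
3j²(7 5 8; 1 5 -6) = Δ·Π!·Σ² = 15/1292  (sign +1)
combine: 4πI² = 2805·360/46189·15/1292 = 20250/79781
take √, sign +1: I = 0.14212087

0.142121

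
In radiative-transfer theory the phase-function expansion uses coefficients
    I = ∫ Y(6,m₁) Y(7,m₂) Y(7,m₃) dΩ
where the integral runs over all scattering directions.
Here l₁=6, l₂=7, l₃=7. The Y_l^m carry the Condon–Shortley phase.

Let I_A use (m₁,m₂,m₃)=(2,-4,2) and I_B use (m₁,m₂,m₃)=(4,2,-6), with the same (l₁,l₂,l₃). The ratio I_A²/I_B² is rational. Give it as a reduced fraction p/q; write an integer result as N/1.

20/39

l's match ⇒ only the (l;m) 3-j factors differ between A and B.
A: triangle coeff Δ(6,7,7) = 1/2444321880; Σ_t [0,3]: t=0:+1/24883200 t=1:−1/6220800 t=2:+1/11612160 t=3:−1/174182400 = -1/24883200; (3j)²=28/4199 [(6 7 7; 2 -4 2)], sign=+1
B: triangle coeff Δ(6,7,7) = 1/2444321880; Σ_t [1,2]: t=1:−1/580608000 t=2:+1/174182400 = 1/248832000; (3j)²=21/1615 [(6 7 7; 4 2 -6)], sign=-1
I_A²/I_B² = (28/4199)/(21/1615) = 20/39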